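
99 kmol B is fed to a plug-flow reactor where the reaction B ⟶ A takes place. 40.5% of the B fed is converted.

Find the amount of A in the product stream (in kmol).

B reacted = 0.405 × 99 = 40.1 kmol; ν_B = −1, so ξ = 40.1/1 = 40.1 kmol.
Outlet amounts (n = n₀ + ν ξ):
  B: 99 − 1(40.1) = 58.9
  A: 0 + 1(40.1) = 40.1

40.1 kmol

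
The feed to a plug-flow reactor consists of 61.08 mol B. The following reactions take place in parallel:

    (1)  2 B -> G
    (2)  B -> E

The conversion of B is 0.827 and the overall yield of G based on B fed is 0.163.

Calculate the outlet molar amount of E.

Yield of G: 1ξ₁ / 61.08 = 0.163 → ξ₁ = 9.956 mol.
Conversion of B: 2ξ₁ + 1ξ₂ = 0.827 × 61.08 = 50.51 → ξ₂ = 30.6 mol.
Outlet amounts (n = n₀ + Σ ν·ξ):
  B: 61.08 − 2(9.956) − 1(30.6) = 10.57
  G: 0 + 1(9.956) = 9.956
  E: 0 + 1(30.6) = 30.6

30.6 mol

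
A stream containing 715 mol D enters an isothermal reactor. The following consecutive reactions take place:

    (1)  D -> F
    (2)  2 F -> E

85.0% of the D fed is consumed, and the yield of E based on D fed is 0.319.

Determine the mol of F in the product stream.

152 mol

Conversion of D: D consumed = 1ξ₁ = 0.85 × 715 → ξ₁ = 607.8 mol.
Yield of E: 1ξ₂ / 715 = 0.319 → ξ₂ = 228.1 mol.
Outlet amounts (n = n₀ + Σ ν·ξ):
  D: 715 − 1(607.8) = 107.2
  F: 0 + 1(607.8) − 2(228.1) = 151.6
  E: 0 + 1(228.1) = 228.1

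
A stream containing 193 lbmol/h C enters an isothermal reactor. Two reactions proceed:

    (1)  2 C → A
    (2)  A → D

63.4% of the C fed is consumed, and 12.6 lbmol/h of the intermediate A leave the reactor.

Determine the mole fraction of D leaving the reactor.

0.369

Conversion of C: C consumed = 2ξ₁ = 0.634 × 193 → ξ₁ = 61.18 lbmol/h.
A balance: n_A = 0 + 1ξ₁ − 1ξ₂ = 12.6 → ξ₂ = (1·61.18 − 12.6)/1 = 48.58 lbmol/h.
Outlet amounts (n = n₀ + Σ ν·ξ):
  C: 193 − 2(61.18) = 70.64
  A: 0 + 1(61.18) − 1(48.58) = 12.6
  D: 0 + 1(48.58) = 48.58
Total out = 131.8 lbmol/h; y_D = 48.58 / 131.8 = 0.3685.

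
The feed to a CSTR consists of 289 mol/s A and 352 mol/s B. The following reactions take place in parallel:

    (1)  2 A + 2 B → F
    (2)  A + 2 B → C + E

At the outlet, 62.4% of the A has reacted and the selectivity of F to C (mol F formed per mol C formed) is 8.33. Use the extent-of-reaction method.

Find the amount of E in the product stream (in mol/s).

Conversion of A: A consumed = 0.624 × 289 = 180.3 mol/s = 2ξ₁ + 1ξ₂.
Selectivity: 1ξ₁ / (1ξ₂) = 8.33 → ξ₁ = 8.33 ξ₂.
Substitute: (2·8.33 + 1) ξ₂ = 180.3 → ξ₂ = 10.21 mol/s, ξ₁ = 85.06 mol/s.
Outlet amounts (n = n₀ + Σ ν·ξ):
  A: 289 − 2(85.06) − 1(10.21) = 108.7
  B: 352 − 2(85.06) − 2(10.21) = 161.5
  F: 0 + 1(85.06) = 85.06
  C: 0 + 1(10.21) = 10.21
  E: 0 + 1(10.21) = 10.21

10.2 mol/s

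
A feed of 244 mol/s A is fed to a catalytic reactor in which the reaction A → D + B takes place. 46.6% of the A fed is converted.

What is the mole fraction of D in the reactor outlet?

A reacted = 0.466 × 244 = 113.7 mol/s; ν_A = −1, so ξ = 113.7/1 = 113.7 mol/s.
Outlet amounts (n = n₀ + ν ξ):
  A: 244 − 1(113.7) = 130.3
  D: 0 + 1(113.7) = 113.7
  B: 0 + 1(113.7) = 113.7
Total out = 357.7 mol/s; y_D = 113.7 / 357.7 = 0.3179.

0.318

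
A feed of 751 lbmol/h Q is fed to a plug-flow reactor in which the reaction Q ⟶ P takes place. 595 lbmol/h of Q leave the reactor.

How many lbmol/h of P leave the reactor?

156 lbmol/h

For Q: n = n₀ − 1ξ → 595 = 751 − 1ξ, giving ξ = 156 lbmol/h.
Outlet amounts (n = n₀ + ν ξ):
  Q: 751 − 1(156) = 595
  P: 0 + 1(156) = 156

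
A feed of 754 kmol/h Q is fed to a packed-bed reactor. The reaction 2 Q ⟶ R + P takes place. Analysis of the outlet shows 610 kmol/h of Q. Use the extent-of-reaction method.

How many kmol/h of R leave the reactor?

For Q: n = n₀ − 2ξ → 610 = 754 − 2ξ, giving ξ = 72 kmol/h.
Outlet amounts (n = n₀ + ν ξ):
  Q: 754 − 2(72) = 610
  R: 0 + 1(72) = 72
  P: 0 + 1(72) = 72

72 kmol/h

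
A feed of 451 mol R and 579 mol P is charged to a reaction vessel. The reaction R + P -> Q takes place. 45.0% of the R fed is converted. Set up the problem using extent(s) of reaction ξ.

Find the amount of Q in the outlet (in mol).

R reacted = 0.45 × 451 = 203 mol; ν_R = −1, so ξ = 203/1 = 203 mol.
Outlet amounts (n = n₀ + ν ξ):
  R: 451 − 1(203) = 248
  P: 579 − 1(203) = 376
  Q: 0 + 1(203) = 203

203 mol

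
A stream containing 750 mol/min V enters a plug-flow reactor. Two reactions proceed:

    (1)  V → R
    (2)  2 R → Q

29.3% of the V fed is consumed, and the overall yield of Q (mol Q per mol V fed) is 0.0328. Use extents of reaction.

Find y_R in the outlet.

0.235

Conversion of V: V consumed = 1ξ₁ = 0.293 × 750 → ξ₁ = 219.8 mol/min.
Yield of Q: 1ξ₂ / 750 = 0.0328 → ξ₂ = 24.6 mol/min.
Outlet amounts (n = n₀ + Σ ν·ξ):
  V: 750 − 1(219.8) = 530.2
  R: 0 + 1(219.8) − 2(24.6) = 170.6
  Q: 0 + 1(24.6) = 24.6
Total out = 725.4 mol/min; y_R = 170.6 / 725.4 = 0.2351.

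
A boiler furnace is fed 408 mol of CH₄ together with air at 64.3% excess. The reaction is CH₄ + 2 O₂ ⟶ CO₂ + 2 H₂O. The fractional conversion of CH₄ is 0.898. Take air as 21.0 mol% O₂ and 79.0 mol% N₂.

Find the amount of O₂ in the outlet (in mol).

Stoichiometric O₂ = 2 × 408 = 816 mol; O₂ fed = 816 × 1.643 = 1341 mol.
N₂ fed = 1341 × 79/21 = 5044 mol.
Fuel reacted = 0.898 × 408 → ξ = 366.4 mol.
Outlet (n = n₀ + ν ξ):
  CH₄: 408 − 1(366.4) = 41.62
  O₂: 1341 − 2(366.4) = 607.9
  N₂: 5044 (inert)
  CO₂: 0 + 1(366.4) = 366.4
  H₂O: 0 + 2(366.4) = 732.8

608 mol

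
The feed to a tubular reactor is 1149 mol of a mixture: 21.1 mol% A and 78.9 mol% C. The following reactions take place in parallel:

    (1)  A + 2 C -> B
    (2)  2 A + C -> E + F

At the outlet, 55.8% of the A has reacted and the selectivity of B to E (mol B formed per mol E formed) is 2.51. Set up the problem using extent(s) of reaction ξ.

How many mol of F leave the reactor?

Conversion of A: A consumed = 0.558 × 242.4 = 135.3 mol = 1ξ₁ + 2ξ₂.
Selectivity: 1ξ₁ / (1ξ₂) = 2.51 → ξ₁ = 2.51 ξ₂.
Substitute: (1·2.51 + 2) ξ₂ = 135.3 → ξ₂ = 30 mol, ξ₁ = 75.29 mol.
Outlet amounts (n = n₀ + Σ ν·ξ):
  A: 242.4 − 1(75.29) − 2(30) = 107.2
  C: 906.6 − 2(75.29) − 1(30) = 726
  B: 0 + 1(75.29) = 75.29
  E: 0 + 1(30) = 30
  F: 0 + 1(30) = 30

30 mol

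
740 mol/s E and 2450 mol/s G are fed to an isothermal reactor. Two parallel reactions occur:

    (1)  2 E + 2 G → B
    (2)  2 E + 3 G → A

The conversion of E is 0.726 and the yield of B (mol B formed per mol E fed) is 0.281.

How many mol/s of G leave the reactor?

Yield of B: 1ξ₁ / 740 = 0.281 → ξ₁ = 207.9 mol/s.
Conversion of E: 2ξ₁ + 2ξ₂ = 0.726 × 740 = 537.2 → ξ₂ = 60.68 mol/s.
Outlet amounts (n = n₀ + Σ ν·ξ):
  E: 740 − 2(207.9) − 2(60.68) = 202.8
  G: 2450 − 2(207.9) − 3(60.68) = 1852
  B: 0 + 1(207.9) = 207.9
  A: 0 + 1(60.68) = 60.68

1850 mol/s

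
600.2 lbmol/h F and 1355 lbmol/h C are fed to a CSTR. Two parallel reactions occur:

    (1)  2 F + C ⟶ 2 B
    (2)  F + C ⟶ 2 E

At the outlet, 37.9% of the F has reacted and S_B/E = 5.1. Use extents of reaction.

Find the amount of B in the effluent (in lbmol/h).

207 lbmol/h

Conversion of F: F consumed = 0.379 × 600.2 = 227.5 lbmol/h = 2ξ₁ + 1ξ₂.
Selectivity: 2ξ₁ / (2ξ₂) = 5.1 → ξ₁ = 5.1 ξ₂.
Substitute: (2·5.1 + 1) ξ₂ = 227.5 → ξ₂ = 20.31 lbmol/h, ξ₁ = 103.6 lbmol/h.
Outlet amounts (n = n₀ + Σ ν·ξ):
  F: 600.2 − 2(103.6) − 1(20.31) = 372.7
  C: 1355 − 1(103.6) − 1(20.31) = 1231
  B: 0 + 2(103.6) = 207.2
  E: 0 + 2(20.31) = 40.62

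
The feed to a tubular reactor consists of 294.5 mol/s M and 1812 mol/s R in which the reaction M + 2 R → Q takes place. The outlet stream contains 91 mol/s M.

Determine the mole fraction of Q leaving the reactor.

0.12

For M: n = n₀ − 1ξ → 91 = 294.5 − 1ξ, giving ξ = 203.5 mol/s.
Outlet amounts (n = n₀ + ν ξ):
  M: 294.5 − 1(203.5) = 91
  R: 1812 − 2(203.5) = 1405
  Q: 0 + 1(203.5) = 203.5
Total out = 1700 mol/s; y_Q = 203.5 / 1700 = 0.1197.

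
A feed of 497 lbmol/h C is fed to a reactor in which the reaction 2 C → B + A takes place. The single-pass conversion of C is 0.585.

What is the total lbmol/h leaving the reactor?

C reacted = 0.585 × 497 = 290.7 lbmol/h; ν_C = −2, so ξ = 290.7/2 = 145.4 lbmol/h.
Outlet amounts (n = n₀ + ν ξ):
  C: 497 − 2(145.4) = 206.3
  B: 0 + 1(145.4) = 145.4
  A: 0 + 1(145.4) = 145.4
Total out = 206.3 + 145.4 + 145.4 = 497 lbmol/h.

497 lbmol/h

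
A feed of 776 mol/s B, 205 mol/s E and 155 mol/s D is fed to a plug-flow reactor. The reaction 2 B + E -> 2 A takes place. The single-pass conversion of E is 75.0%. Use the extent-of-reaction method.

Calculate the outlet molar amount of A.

E reacted = 0.75 × 205 = 153.8 mol/s; ν_E = −1, so ξ = 153.8/1 = 153.8 mol/s.
Outlet amounts (n = n₀ + ν ξ):
  B: 776 − 2(153.8) = 468.5
  E: 205 − 1(153.8) = 51.25
  A: 0 + 2(153.8) = 307.5
  D: 155 (inert)

308 mol/s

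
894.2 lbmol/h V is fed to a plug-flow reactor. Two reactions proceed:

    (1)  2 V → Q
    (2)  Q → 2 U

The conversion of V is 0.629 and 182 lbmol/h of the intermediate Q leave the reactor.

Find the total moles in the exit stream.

Conversion of V: V consumed = 2ξ₁ = 0.629 × 894.2 → ξ₁ = 281.2 lbmol/h.
Q balance: n_Q = 0 + 1ξ₁ − 1ξ₂ = 182 → ξ₂ = (1·281.2 − 182)/1 = 99.23 lbmol/h.
Outlet amounts (n = n₀ + Σ ν·ξ):
  V: 894.2 − 2(281.2) = 331.7
  Q: 0 + 1(281.2) − 1(99.23) = 182
  U: 0 + 2(99.23) = 198.5
Total out = 331.7 + 182 + 198.5 = 712.2 lbmol/h.

712 lbmol/h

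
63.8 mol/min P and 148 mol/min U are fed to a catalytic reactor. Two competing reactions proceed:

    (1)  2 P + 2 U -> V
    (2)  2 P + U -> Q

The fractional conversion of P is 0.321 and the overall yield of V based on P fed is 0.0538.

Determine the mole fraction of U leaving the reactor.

0.715

Yield of V: 1ξ₁ / 63.8 = 0.0538 → ξ₁ = 3.432 mol/min.
Conversion of P: 2ξ₁ + 2ξ₂ = 0.321 × 63.8 = 20.48 → ξ₂ = 6.807 mol/min.
Outlet amounts (n = n₀ + Σ ν·ξ):
  P: 63.8 − 2(3.432) − 2(6.807) = 43.32
  U: 148 − 2(3.432) − 1(6.807) = 134.3
  V: 0 + 1(3.432) = 3.432
  Q: 0 + 1(6.807) = 6.807
Total out = 187.9 mol/min; y_U = 134.3 / 187.9 = 0.7149.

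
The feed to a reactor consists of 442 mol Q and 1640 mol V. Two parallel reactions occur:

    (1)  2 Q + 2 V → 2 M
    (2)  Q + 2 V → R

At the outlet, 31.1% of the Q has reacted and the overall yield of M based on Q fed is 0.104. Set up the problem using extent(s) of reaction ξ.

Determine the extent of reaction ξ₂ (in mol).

Yield of M: 2ξ₁ / 442 = 0.104 → ξ₁ = 22.98 mol.
Conversion of Q: 2ξ₁ + 1ξ₂ = 0.311 × 442 = 137.5 → ξ₂ = 91.49 mol.
Outlet amounts (n = n₀ + Σ ν·ξ):
  Q: 442 − 2(22.98) − 1(91.49) = 304.5
  V: 1640 − 2(22.98) − 2(91.49) = 1411
  M: 0 + 2(22.98) = 45.97
  R: 0 + 1(91.49) = 91.49

ξ₂ = 91.5 mol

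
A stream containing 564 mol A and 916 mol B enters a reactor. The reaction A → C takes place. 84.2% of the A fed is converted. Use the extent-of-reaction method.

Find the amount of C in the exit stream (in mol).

A reacted = 0.842 × 564 = 474.9 mol; ν_A = −1, so ξ = 474.9/1 = 474.9 mol.
Outlet amounts (n = n₀ + ν ξ):
  A: 564 − 1(474.9) = 89.11
  C: 0 + 1(474.9) = 474.9
  B: 916 (inert)

475 mol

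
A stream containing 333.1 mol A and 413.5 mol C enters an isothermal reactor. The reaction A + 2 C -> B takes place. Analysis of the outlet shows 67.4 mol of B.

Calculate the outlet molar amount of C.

For B: n = n₀ + 1ξ → 67.4 = 0 + 1ξ, giving ξ = 67.4 mol.
Outlet amounts (n = n₀ + ν ξ):
  A: 333.1 − 1(67.4) = 265.7
  C: 413.5 − 2(67.4) = 278.7
  B: 0 + 1(67.4) = 67.4

279 mol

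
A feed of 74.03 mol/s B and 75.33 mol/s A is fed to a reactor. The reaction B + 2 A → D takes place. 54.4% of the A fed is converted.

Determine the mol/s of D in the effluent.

20.5 mol/s

A reacted = 0.544 × 75.33 = 40.98 mol/s; ν_A = −2, so ξ = 40.98/2 = 20.49 mol/s.
Outlet amounts (n = n₀ + ν ξ):
  B: 74.03 − 1(20.49) = 53.54
  A: 75.33 − 2(20.49) = 34.35
  D: 0 + 1(20.49) = 20.49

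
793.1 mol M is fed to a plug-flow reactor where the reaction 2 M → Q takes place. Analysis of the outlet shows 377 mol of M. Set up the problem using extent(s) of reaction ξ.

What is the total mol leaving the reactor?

585 mol

For M: n = n₀ − 2ξ → 377 = 793.1 − 2ξ, giving ξ = 208.1 mol.
Outlet amounts (n = n₀ + ν ξ):
  M: 793.1 − 2(208.1) = 377
  Q: 0 + 1(208.1) = 208.1
Total out = 377 + 208.1 = 585 mol.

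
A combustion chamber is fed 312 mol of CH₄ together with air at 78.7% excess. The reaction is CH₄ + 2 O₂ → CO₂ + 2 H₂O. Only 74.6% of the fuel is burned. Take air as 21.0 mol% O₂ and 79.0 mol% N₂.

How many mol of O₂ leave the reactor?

Stoichiometric O₂ = 2 × 312 = 624 mol; O₂ fed = 624 × 1.787 = 1115 mol.
N₂ fed = 1115 × 79/21 = 4195 mol.
Fuel reacted = 0.746 × 312 → ξ = 232.8 mol.
Outlet (n = n₀ + ν ξ):
  CH₄: 312 − 1(232.8) = 79.25
  O₂: 1115 − 2(232.8) = 649.6
  N₂: 4195 (inert)
  CO₂: 0 + 1(232.8) = 232.8
  H₂O: 0 + 2(232.8) = 465.5

650 mol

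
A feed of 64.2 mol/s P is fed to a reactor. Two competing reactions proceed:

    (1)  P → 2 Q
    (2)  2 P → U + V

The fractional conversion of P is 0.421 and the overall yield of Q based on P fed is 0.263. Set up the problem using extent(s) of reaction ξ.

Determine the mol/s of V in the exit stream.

Yield of Q: 2ξ₁ / 64.2 = 0.263 → ξ₁ = 8.442 mol/s.
Conversion of P: 1ξ₁ + 2ξ₂ = 0.421 × 64.2 = 27.03 → ξ₂ = 9.293 mol/s.
Outlet amounts (n = n₀ + Σ ν·ξ):
  P: 64.2 − 1(8.442) − 2(9.293) = 37.17
  Q: 0 + 2(8.442) = 16.88
  U: 0 + 1(9.293) = 9.293
  V: 0 + 1(9.293) = 9.293

9.29 mol/s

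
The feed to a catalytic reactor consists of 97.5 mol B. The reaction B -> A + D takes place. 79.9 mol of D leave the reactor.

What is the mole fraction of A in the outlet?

For D: n = n₀ + 1ξ → 79.9 = 0 + 1ξ, giving ξ = 79.9 mol.
Outlet amounts (n = n₀ + ν ξ):
  B: 97.5 − 1(79.9) = 17.6
  A: 0 + 1(79.9) = 79.9
  D: 0 + 1(79.9) = 79.9
Total out = 177.4 mol; y_A = 79.9 / 177.4 = 0.4504.

0.45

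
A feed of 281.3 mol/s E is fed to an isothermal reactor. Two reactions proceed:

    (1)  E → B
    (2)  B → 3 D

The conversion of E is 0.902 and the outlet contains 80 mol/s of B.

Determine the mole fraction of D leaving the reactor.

0.829

Conversion of E: E consumed = 1ξ₁ = 0.902 × 281.3 → ξ₁ = 253.7 mol/s.
B balance: n_B = 0 + 1ξ₁ − 1ξ₂ = 80 → ξ₂ = (1·253.7 − 80)/1 = 173.7 mol/s.
Outlet amounts (n = n₀ + Σ ν·ξ):
  E: 281.3 − 1(253.7) = 27.57
  B: 0 + 1(253.7) − 1(173.7) = 80
  D: 0 + 3(173.7) = 521.2
Total out = 628.8 mol/s; y_D = 521.2 / 628.8 = 0.8289.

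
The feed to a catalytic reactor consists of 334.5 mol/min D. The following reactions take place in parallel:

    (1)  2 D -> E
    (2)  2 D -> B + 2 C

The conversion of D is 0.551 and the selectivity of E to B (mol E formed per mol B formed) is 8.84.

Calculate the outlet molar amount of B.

9.37 mol/min

Conversion of D: D consumed = 0.551 × 334.5 = 184.3 mol/min = 2ξ₁ + 2ξ₂.
Selectivity: 1ξ₁ / (1ξ₂) = 8.84 → ξ₁ = 8.84 ξ₂.
Substitute: (2·8.84 + 2) ξ₂ = 184.3 → ξ₂ = 9.365 mol/min, ξ₁ = 82.79 mol/min.
Outlet amounts (n = n₀ + Σ ν·ξ):
  D: 334.5 − 2(82.79) − 2(9.365) = 150.2
  E: 0 + 1(82.79) = 82.79
  B: 0 + 1(9.365) = 9.365
  C: 0 + 2(9.365) = 18.73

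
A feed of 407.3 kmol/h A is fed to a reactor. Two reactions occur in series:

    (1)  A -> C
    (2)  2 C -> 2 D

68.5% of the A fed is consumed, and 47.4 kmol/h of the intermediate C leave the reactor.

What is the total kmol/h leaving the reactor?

Conversion of A: A consumed = 1ξ₁ = 0.685 × 407.3 → ξ₁ = 279 kmol/h.
C balance: n_C = 0 + 1ξ₁ − 2ξ₂ = 47.4 → ξ₂ = (1·279 − 47.4)/2 = 115.8 kmol/h.
Outlet amounts (n = n₀ + Σ ν·ξ):
  A: 407.3 − 1(279) = 128.3
  C: 0 + 1(279) − 2(115.8) = 47.4
  D: 0 + 2(115.8) = 231.6
Total out = 128.3 + 47.4 + 231.6 = 407.3 kmol/h.

407 kmol/h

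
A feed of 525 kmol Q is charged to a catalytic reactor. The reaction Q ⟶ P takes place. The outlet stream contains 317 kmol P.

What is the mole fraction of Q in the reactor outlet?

0.396

For P: n = n₀ + 1ξ → 317 = 0 + 1ξ, giving ξ = 317 kmol.
Outlet amounts (n = n₀ + ν ξ):
  Q: 525 − 1(317) = 208
  P: 0 + 1(317) = 317
Total out = 525 kmol; y_Q = 208 / 525 = 0.3962.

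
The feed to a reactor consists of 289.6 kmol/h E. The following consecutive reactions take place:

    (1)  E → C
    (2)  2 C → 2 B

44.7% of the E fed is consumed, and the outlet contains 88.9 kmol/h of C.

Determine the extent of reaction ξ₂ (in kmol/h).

Conversion of E: E consumed = 1ξ₁ = 0.447 × 289.6 → ξ₁ = 129.5 kmol/h.
C balance: n_C = 0 + 1ξ₁ − 2ξ₂ = 88.9 → ξ₂ = (1·129.5 − 88.9)/2 = 20.28 kmol/h.
Outlet amounts (n = n₀ + Σ ν·ξ):
  E: 289.6 − 1(129.5) = 160.1
  C: 0 + 1(129.5) − 2(20.28) = 88.9
  B: 0 + 2(20.28) = 40.55

ξ₂ = 20.3 kmol/h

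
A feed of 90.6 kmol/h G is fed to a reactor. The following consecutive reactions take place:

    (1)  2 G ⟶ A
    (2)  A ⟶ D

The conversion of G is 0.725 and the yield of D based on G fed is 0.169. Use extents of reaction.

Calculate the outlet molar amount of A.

Conversion of G: G consumed = 2ξ₁ = 0.725 × 90.6 → ξ₁ = 32.84 kmol/h.
Yield of D: 1ξ₂ / 90.6 = 0.169 → ξ₂ = 15.31 kmol/h.
Outlet amounts (n = n₀ + Σ ν·ξ):
  G: 90.6 − 2(32.84) = 24.92
  A: 0 + 1(32.84) − 1(15.31) = 17.53
  D: 0 + 1(15.31) = 15.31

17.5 kmol/h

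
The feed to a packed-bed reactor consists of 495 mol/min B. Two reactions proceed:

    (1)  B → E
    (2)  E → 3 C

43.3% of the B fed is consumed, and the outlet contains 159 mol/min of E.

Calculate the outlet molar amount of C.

166 mol/min

Conversion of B: B consumed = 1ξ₁ = 0.433 × 495 → ξ₁ = 214.3 mol/min.
E balance: n_E = 0 + 1ξ₁ − 1ξ₂ = 159 → ξ₂ = (1·214.3 − 159)/1 = 55.34 mol/min.
Outlet amounts (n = n₀ + Σ ν·ξ):
  B: 495 − 1(214.3) = 280.7
  E: 0 + 1(214.3) − 1(55.34) = 159
  C: 0 + 3(55.34) = 166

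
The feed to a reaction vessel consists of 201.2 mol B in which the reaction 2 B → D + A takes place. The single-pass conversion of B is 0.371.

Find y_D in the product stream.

0.185

B reacted = 0.371 × 201.2 = 74.65 mol; ν_B = −2, so ξ = 74.65/2 = 37.32 mol.
Outlet amounts (n = n₀ + ν ξ):
  B: 201.2 − 2(37.32) = 126.6
  D: 0 + 1(37.32) = 37.32
  A: 0 + 1(37.32) = 37.32
Total out = 201.2 mol; y_D = 37.32 / 201.2 = 0.1855.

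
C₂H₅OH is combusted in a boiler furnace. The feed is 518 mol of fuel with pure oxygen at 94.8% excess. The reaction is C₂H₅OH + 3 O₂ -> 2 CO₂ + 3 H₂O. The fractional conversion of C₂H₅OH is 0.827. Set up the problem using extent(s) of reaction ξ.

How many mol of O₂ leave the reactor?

1740 mol

Stoichiometric O₂ = 3 × 518 = 1554 mol; O₂ fed = 1554 × 1.948 = 3027 mol.
Fuel reacted = 0.827 × 518 → ξ = 428.4 mol.
Outlet (n = n₀ + ν ξ):
  C₂H₅OH: 518 − 1(428.4) = 89.61
  O₂: 3027 − 3(428.4) = 1742
  CO₂: 0 + 2(428.4) = 856.8
  H₂O: 0 + 3(428.4) = 1285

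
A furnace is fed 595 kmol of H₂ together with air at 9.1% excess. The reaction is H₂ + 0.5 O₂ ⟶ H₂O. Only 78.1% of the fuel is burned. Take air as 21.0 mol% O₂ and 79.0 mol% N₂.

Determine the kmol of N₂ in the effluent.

Stoichiometric O₂ = 0.5 × 595 = 297.5 kmol; O₂ fed = 297.5 × 1.091 = 324.6 kmol.
N₂ fed = 324.6 × 79/21 = 1221 kmol.
Fuel reacted = 0.781 × 595 → ξ = 464.7 kmol.
Outlet (n = n₀ + ν ξ):
  H₂: 595 − 1(464.7) = 130.3
  O₂: 324.6 − 0.5(464.7) = 92.22
  N₂: 1221 (inert)
  H₂O: 0 + 1(464.7) = 464.7

1220 kmol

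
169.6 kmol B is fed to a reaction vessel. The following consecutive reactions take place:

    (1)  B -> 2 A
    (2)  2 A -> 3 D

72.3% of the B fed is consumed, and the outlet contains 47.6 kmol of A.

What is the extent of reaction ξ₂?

ξ₂ = 98.8 kmol

Conversion of B: B consumed = 1ξ₁ = 0.723 × 169.6 → ξ₁ = 122.6 kmol.
A balance: n_A = 0 + 2ξ₁ − 2ξ₂ = 47.6 → ξ₂ = (2·122.6 − 47.6)/2 = 98.82 kmol.
Outlet amounts (n = n₀ + Σ ν·ξ):
  B: 169.6 − 1(122.6) = 46.98
  A: 0 + 2(122.6) − 2(98.82) = 47.6
  D: 0 + 3(98.82) = 296.5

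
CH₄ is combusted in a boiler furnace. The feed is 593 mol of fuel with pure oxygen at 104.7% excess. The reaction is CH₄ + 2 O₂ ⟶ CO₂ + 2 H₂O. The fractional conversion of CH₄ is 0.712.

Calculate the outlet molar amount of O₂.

1580 mol

Stoichiometric O₂ = 2 × 593 = 1186 mol; O₂ fed = 1186 × 2.047 = 2428 mol.
Fuel reacted = 0.712 × 593 → ξ = 422.2 mol.
Outlet (n = n₀ + ν ξ):
  CH₄: 593 − 1(422.2) = 170.8
  O₂: 2428 − 2(422.2) = 1583
  CO₂: 0 + 1(422.2) = 422.2
  H₂O: 0 + 2(422.2) = 844.4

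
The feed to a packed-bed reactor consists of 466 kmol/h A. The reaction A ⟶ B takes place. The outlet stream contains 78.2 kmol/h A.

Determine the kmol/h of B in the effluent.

For A: n = n₀ − 1ξ → 78.2 = 466 − 1ξ, giving ξ = 387.8 kmol/h.
Outlet amounts (n = n₀ + ν ξ):
  A: 466 − 1(387.8) = 78.2
  B: 0 + 1(387.8) = 387.8

388 kmol/h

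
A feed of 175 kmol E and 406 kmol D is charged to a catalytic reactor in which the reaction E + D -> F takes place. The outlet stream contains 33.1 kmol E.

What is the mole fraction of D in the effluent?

For E: n = n₀ − 1ξ → 33.1 = 175 − 1ξ, giving ξ = 141.9 kmol.
Outlet amounts (n = n₀ + ν ξ):
  E: 175 − 1(141.9) = 33.1
  D: 406 − 1(141.9) = 264.1
  F: 0 + 1(141.9) = 141.9
Total out = 439.1 kmol; y_D = 264.1 / 439.1 = 0.6015.

0.601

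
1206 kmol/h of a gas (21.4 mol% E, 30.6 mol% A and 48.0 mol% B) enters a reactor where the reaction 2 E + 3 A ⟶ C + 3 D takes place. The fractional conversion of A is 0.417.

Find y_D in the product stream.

A reacted = 0.417 × 369 = 153.9 kmol/h; ν_A = −3, so ξ = 153.9/3 = 51.3 kmol/h.
Outlet amounts (n = n₀ + ν ξ):
  E: 258.1 − 2(51.3) = 155.5
  A: 369 − 3(51.3) = 215.1
  C: 0 + 1(51.3) = 51.3
  D: 0 + 3(51.3) = 153.9
  B: 578.9 (inert)
Total out = 1155 kmol/h; y_D = 153.9 / 1155 = 0.1333.

0.133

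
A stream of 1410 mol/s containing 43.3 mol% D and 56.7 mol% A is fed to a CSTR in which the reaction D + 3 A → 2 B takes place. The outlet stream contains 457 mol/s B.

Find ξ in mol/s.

ξ = 228 mol/s

For B: n = n₀ + 2ξ → 457 = 0 + 2ξ, giving ξ = 228.5 mol/s.
Outlet amounts (n = n₀ + ν ξ):
  D: 610.5 − 1(228.5) = 382
  A: 799.5 − 3(228.5) = 114
  B: 0 + 2(228.5) = 457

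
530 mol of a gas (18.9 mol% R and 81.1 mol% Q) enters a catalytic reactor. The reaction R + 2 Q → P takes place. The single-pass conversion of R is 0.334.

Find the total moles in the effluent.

R reacted = 0.334 × 100.2 = 33.46 mol; ν_R = −1, so ξ = 33.46/1 = 33.46 mol.
Outlet amounts (n = n₀ + ν ξ):
  R: 100.2 − 1(33.46) = 66.71
  Q: 429.8 − 2(33.46) = 362.9
  P: 0 + 1(33.46) = 33.46
Total out = 66.71 + 362.9 + 33.46 = 463.1 mol.

463 mol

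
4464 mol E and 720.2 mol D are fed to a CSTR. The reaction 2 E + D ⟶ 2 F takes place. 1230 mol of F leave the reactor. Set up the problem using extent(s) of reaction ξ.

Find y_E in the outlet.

0.708

For F: n = n₀ + 2ξ → 1230 = 0 + 2ξ, giving ξ = 615 mol.
Outlet amounts (n = n₀ + ν ξ):
  E: 4464 − 2(615) = 3234
  D: 720.2 − 1(615) = 105.2
  F: 0 + 2(615) = 1230
Total out = 4569 mol; y_E = 3234 / 4569 = 0.7078.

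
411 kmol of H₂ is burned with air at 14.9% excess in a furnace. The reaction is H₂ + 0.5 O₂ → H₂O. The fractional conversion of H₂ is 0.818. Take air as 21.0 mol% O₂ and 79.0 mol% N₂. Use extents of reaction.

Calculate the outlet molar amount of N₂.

888 kmol

Stoichiometric O₂ = 0.5 × 411 = 205.5 kmol; O₂ fed = 205.5 × 1.149 = 236.1 kmol.
N₂ fed = 236.1 × 79/21 = 888.3 kmol.
Fuel reacted = 0.818 × 411 → ξ = 336.2 kmol.
Outlet (n = n₀ + ν ξ):
  H₂: 411 − 1(336.2) = 74.8
  O₂: 236.1 − 0.5(336.2) = 68.02
  N₂: 888.3 (inert)
  H₂O: 0 + 1(336.2) = 336.2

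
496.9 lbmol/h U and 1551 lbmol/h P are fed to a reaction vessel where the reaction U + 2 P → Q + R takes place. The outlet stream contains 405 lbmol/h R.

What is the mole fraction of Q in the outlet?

0.247

For R: n = n₀ + 1ξ → 405 = 0 + 1ξ, giving ξ = 405 lbmol/h.
Outlet amounts (n = n₀ + ν ξ):
  U: 496.9 − 1(405) = 91.9
  P: 1551 − 2(405) = 741
  Q: 0 + 1(405) = 405
  R: 0 + 1(405) = 405
Total out = 1643 lbmol/h; y_Q = 405 / 1643 = 0.2465.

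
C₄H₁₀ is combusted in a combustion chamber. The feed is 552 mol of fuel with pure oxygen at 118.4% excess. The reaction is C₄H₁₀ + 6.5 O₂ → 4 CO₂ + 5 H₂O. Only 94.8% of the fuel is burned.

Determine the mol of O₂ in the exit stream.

Stoichiometric O₂ = 6.5 × 552 = 3588 mol; O₂ fed = 3588 × 2.184 = 7836 mol.
Fuel reacted = 0.948 × 552 → ξ = 523.3 mol.
Outlet (n = n₀ + ν ξ):
  C₄H₁₀: 552 − 1(523.3) = 28.7
  O₂: 7836 − 6.5(523.3) = 4435
  CO₂: 0 + 4(523.3) = 2093
  H₂O: 0 + 5(523.3) = 2616

4430 mol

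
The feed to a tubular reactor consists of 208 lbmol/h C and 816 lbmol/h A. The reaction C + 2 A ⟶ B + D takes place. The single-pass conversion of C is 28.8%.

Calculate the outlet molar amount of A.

696 lbmol/h

C reacted = 0.288 × 208 = 59.9 lbmol/h; ν_C = −1, so ξ = 59.9/1 = 59.9 lbmol/h.
Outlet amounts (n = n₀ + ν ξ):
  C: 208 − 1(59.9) = 148.1
  A: 816 − 2(59.9) = 696.2
  B: 0 + 1(59.9) = 59.9
  D: 0 + 1(59.9) = 59.9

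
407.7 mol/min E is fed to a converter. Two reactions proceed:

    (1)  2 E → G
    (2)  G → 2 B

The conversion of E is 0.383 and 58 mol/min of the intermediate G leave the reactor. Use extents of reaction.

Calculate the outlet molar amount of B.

40.1 mol/min

Conversion of E: E consumed = 2ξ₁ = 0.383 × 407.7 → ξ₁ = 78.07 mol/min.
G balance: n_G = 0 + 1ξ₁ − 1ξ₂ = 58 → ξ₂ = (1·78.07 − 58)/1 = 20.07 mol/min.
Outlet amounts (n = n₀ + Σ ν·ξ):
  E: 407.7 − 2(78.07) = 251.6
  G: 0 + 1(78.07) − 1(20.07) = 58
  B: 0 + 2(20.07) = 40.15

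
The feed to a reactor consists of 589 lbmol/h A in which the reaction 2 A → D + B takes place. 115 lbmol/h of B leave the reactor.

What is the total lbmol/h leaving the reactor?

589 lbmol/h

For B: n = n₀ + 1ξ → 115 = 0 + 1ξ, giving ξ = 115 lbmol/h.
Outlet amounts (n = n₀ + ν ξ):
  A: 589 − 2(115) = 359
  D: 0 + 1(115) = 115
  B: 0 + 1(115) = 115
Total out = 359 + 115 + 115 = 589 lbmol/h.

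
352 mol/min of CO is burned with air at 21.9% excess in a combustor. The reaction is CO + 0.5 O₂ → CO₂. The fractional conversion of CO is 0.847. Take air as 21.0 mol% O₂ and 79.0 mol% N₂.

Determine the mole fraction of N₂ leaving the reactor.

0.659

Stoichiometric O₂ = 0.5 × 352 = 176 mol/min; O₂ fed = 176 × 1.219 = 214.5 mol/min.
N₂ fed = 214.5 × 79/21 = 807.1 mol/min.
Fuel reacted = 0.847 × 352 → ξ = 298.1 mol/min.
Outlet (n = n₀ + ν ξ):
  CO: 352 − 1(298.1) = 53.86
  O₂: 214.5 − 0.5(298.1) = 65.47
  N₂: 807.1 (inert)
  CO₂: 0 + 1(298.1) = 298.1
Total out = 1225 mol/min; y_N₂ = 807.1 / 1225 = 0.6591.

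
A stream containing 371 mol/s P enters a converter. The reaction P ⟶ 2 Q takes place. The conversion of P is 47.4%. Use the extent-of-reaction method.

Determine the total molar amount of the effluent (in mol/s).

P reacted = 0.474 × 371 = 175.9 mol/s; ν_P = −1, so ξ = 175.9/1 = 175.9 mol/s.
Outlet amounts (n = n₀ + ν ξ):
  P: 371 − 1(175.9) = 195.1
  Q: 0 + 2(175.9) = 351.7
Total out = 195.1 + 351.7 = 546.9 mol/s.

547 mol/s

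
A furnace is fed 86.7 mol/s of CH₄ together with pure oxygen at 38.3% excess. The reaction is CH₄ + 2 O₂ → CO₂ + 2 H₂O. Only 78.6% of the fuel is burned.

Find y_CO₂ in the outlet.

Stoichiometric O₂ = 2 × 86.7 = 173.4 mol/s; O₂ fed = 173.4 × 1.383 = 239.8 mol/s.
Fuel reacted = 0.786 × 86.7 → ξ = 68.15 mol/s.
Outlet (n = n₀ + ν ξ):
  CH₄: 86.7 − 1(68.15) = 18.55
  O₂: 239.8 − 2(68.15) = 103.5
  CO₂: 0 + 1(68.15) = 68.15
  H₂O: 0 + 2(68.15) = 136.3
Total out = 326.5 mol/s; y_CO₂ = 68.15 / 326.5 = 0.2087.

0.209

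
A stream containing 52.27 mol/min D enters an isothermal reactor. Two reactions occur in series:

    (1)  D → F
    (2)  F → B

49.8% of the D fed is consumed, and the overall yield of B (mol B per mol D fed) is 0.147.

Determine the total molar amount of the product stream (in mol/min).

52.3 mol/min

Conversion of D: D consumed = 1ξ₁ = 0.498 × 52.27 → ξ₁ = 26.03 mol/min.
Yield of B: 1ξ₂ / 52.27 = 0.147 → ξ₂ = 7.684 mol/min.
Outlet amounts (n = n₀ + Σ ν·ξ):
  D: 52.27 − 1(26.03) = 26.24
  F: 0 + 1(26.03) − 1(7.684) = 18.35
  B: 0 + 1(7.684) = 7.684
Total out = 26.24 + 18.35 + 7.684 = 52.27 mol/min.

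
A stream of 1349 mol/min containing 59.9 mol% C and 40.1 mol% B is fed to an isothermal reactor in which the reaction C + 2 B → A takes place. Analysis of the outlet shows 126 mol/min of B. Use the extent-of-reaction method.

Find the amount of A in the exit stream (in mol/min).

207 mol/min

For B: n = n₀ − 2ξ → 126 = 540.9 − 2ξ, giving ξ = 207.5 mol/min.
Outlet amounts (n = n₀ + ν ξ):
  C: 808.1 − 1(207.5) = 600.6
  B: 540.9 − 2(207.5) = 126
  A: 0 + 1(207.5) = 207.5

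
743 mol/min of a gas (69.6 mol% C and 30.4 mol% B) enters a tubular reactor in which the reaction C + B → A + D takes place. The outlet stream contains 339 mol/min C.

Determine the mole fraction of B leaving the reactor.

For C: n = n₀ − 1ξ → 339 = 517.1 − 1ξ, giving ξ = 178.1 mol/min.
Outlet amounts (n = n₀ + ν ξ):
  C: 517.1 − 1(178.1) = 339
  B: 225.9 − 1(178.1) = 47.74
  A: 0 + 1(178.1) = 178.1
  D: 0 + 1(178.1) = 178.1
Total out = 743 mol/min; y_B = 47.74 / 743 = 0.06426.

0.0643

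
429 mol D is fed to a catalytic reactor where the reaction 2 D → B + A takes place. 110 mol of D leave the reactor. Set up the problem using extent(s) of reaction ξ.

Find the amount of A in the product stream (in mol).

For D: n = n₀ − 2ξ → 110 = 429 − 2ξ, giving ξ = 159.5 mol.
Outlet amounts (n = n₀ + ν ξ):
  D: 429 − 2(159.5) = 110
  B: 0 + 1(159.5) = 159.5
  A: 0 + 1(159.5) = 159.5

160 mol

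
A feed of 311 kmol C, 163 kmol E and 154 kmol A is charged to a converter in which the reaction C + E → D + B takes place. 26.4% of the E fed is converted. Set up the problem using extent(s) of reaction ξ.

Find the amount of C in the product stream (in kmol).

E reacted = 0.264 × 163 = 43.03 kmol; ν_E = −1, so ξ = 43.03/1 = 43.03 kmol.
Outlet amounts (n = n₀ + ν ξ):
  C: 311 − 1(43.03) = 268
  E: 163 − 1(43.03) = 120
  D: 0 + 1(43.03) = 43.03
  B: 0 + 1(43.03) = 43.03
  A: 154 (inert)

268 kmol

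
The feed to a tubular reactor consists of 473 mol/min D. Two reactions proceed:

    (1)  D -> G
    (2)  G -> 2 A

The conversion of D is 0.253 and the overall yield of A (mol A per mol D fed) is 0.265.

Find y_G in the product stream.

0.106

Conversion of D: D consumed = 1ξ₁ = 0.253 × 473 → ξ₁ = 119.7 mol/min.
Yield of A: 2ξ₂ / 473 = 0.265 → ξ₂ = 62.67 mol/min.
Outlet amounts (n = n₀ + Σ ν·ξ):
  D: 473 − 1(119.7) = 353.3
  G: 0 + 1(119.7) − 1(62.67) = 57
  A: 0 + 2(62.67) = 125.3
Total out = 535.7 mol/min; y_G = 57 / 535.7 = 0.1064.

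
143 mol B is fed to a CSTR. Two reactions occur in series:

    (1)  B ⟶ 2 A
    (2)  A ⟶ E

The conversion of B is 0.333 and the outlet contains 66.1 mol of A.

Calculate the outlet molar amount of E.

Conversion of B: B consumed = 1ξ₁ = 0.333 × 143 → ξ₁ = 47.62 mol.
A balance: n_A = 0 + 2ξ₁ − 1ξ₂ = 66.1 → ξ₂ = (2·47.62 − 66.1)/1 = 29.14 mol.
Outlet amounts (n = n₀ + Σ ν·ξ):
  B: 143 − 1(47.62) = 95.38
  A: 0 + 2(47.62) − 1(29.14) = 66.1
  E: 0 + 1(29.14) = 29.14

29.1 mol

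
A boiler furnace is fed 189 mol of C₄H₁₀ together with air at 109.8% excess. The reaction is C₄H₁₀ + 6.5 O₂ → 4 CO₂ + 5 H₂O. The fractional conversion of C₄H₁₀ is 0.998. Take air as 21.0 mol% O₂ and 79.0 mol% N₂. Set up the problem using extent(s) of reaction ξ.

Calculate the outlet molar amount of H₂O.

943 mol

Stoichiometric O₂ = 6.5 × 189 = 1228 mol; O₂ fed = 1228 × 2.098 = 2577 mol.
N₂ fed = 2577 × 79/21 = 9696 mol.
Fuel reacted = 0.998 × 189 → ξ = 188.6 mol.
Outlet (n = n₀ + ν ξ):
  C₄H₁₀: 189 − 1(188.6) = 0.378
  O₂: 2577 − 6.5(188.6) = 1351
  N₂: 9696 (inert)
  CO₂: 0 + 4(188.6) = 754.5
  H₂O: 0 + 5(188.6) = 943.1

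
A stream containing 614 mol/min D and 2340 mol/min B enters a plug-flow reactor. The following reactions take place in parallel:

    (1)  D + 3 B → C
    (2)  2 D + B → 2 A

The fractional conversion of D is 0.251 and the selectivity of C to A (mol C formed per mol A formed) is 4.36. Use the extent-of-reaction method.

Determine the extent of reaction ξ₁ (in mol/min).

Conversion of D: D consumed = 0.251 × 614 = 154.1 mol/min = 1ξ₁ + 2ξ₂.
Selectivity: 1ξ₁ / (2ξ₂) = 4.36 → ξ₁ = 8.72 ξ₂.
Substitute: (1·8.72 + 2) ξ₂ = 154.1 → ξ₂ = 14.38 mol/min, ξ₁ = 125.4 mol/min.
Outlet amounts (n = n₀ + Σ ν·ξ):
  D: 614 − 1(125.4) − 2(14.38) = 459.9
  B: 2340 − 3(125.4) − 1(14.38) = 1950
  C: 0 + 1(125.4) = 125.4
  A: 0 + 2(14.38) = 28.75

ξ₁ = 125 mol/min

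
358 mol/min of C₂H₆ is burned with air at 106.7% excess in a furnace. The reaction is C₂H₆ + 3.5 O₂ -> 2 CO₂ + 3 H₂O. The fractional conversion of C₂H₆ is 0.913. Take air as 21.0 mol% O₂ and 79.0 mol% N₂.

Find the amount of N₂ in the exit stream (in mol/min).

9740 mol/min

Stoichiometric O₂ = 3.5 × 358 = 1253 mol/min; O₂ fed = 1253 × 2.067 = 2590 mol/min.
N₂ fed = 2590 × 79/21 = 9743 mol/min.
Fuel reacted = 0.913 × 358 → ξ = 326.9 mol/min.
Outlet (n = n₀ + ν ξ):
  C₂H₆: 358 − 1(326.9) = 31.15
  O₂: 2590 − 3.5(326.9) = 1446
  N₂: 9743 (inert)
  CO₂: 0 + 2(326.9) = 653.7
  H₂O: 0 + 3(326.9) = 980.6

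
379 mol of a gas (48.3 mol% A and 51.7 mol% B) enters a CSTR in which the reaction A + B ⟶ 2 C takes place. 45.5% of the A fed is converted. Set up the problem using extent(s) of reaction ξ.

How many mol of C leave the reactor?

167 mol

A reacted = 0.455 × 183.1 = 83.29 mol; ν_A = −1, so ξ = 83.29/1 = 83.29 mol.
Outlet amounts (n = n₀ + ν ξ):
  A: 183.1 − 1(83.29) = 99.77
  B: 195.9 − 1(83.29) = 112.7
  C: 0 + 2(83.29) = 166.6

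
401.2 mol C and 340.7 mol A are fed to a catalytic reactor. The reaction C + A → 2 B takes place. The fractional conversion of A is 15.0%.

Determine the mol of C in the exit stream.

A reacted = 0.15 × 340.7 = 51.1 mol; ν_A = −1, so ξ = 51.1/1 = 51.1 mol.
Outlet amounts (n = n₀ + ν ξ):
  C: 401.2 − 1(51.1) = 350.1
  A: 340.7 − 1(51.1) = 289.6
  B: 0 + 2(51.1) = 102.2

350 mol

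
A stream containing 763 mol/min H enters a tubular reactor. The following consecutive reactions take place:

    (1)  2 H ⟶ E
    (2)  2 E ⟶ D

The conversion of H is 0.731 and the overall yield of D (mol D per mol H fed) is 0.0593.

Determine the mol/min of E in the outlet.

188 mol/min

Conversion of H: H consumed = 2ξ₁ = 0.731 × 763 → ξ₁ = 278.9 mol/min.
Yield of D: 1ξ₂ / 763 = 0.0593 → ξ₂ = 45.25 mol/min.
Outlet amounts (n = n₀ + Σ ν·ξ):
  H: 763 − 2(278.9) = 205.2
  E: 0 + 1(278.9) − 2(45.25) = 188.4
  D: 0 + 1(45.25) = 45.25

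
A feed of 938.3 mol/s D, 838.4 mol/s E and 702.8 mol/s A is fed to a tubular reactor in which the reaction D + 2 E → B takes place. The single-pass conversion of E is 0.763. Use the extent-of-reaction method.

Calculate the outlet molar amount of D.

E reacted = 0.763 × 838.4 = 639.7 mol/s; ν_E = −2, so ξ = 639.7/2 = 319.8 mol/s.
Outlet amounts (n = n₀ + ν ξ):
  D: 938.3 − 1(319.8) = 618.5
  E: 838.4 − 2(319.8) = 198.7
  B: 0 + 1(319.8) = 319.8
  A: 702.8 (inert)

618 mol/s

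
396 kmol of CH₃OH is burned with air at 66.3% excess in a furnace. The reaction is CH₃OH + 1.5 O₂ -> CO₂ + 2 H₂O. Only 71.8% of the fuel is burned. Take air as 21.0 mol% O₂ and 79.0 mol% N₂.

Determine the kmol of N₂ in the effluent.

Stoichiometric O₂ = 1.5 × 396 = 594 kmol; O₂ fed = 594 × 1.663 = 987.8 kmol.
N₂ fed = 987.8 × 79/21 = 3716 kmol.
Fuel reacted = 0.718 × 396 → ξ = 284.3 kmol.
Outlet (n = n₀ + ν ξ):
  CH₃OH: 396 − 1(284.3) = 111.7
  O₂: 987.8 − 1.5(284.3) = 561.3
  N₂: 3716 (inert)
  CO₂: 0 + 1(284.3) = 284.3
  H₂O: 0 + 2(284.3) = 568.7

3720 kmol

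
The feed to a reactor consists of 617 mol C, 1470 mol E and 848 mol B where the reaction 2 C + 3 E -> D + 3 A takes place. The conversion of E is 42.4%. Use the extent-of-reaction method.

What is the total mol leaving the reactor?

E reacted = 0.424 × 1470 = 623.3 mol; ν_E = −3, so ξ = 623.3/3 = 207.8 mol.
Outlet amounts (n = n₀ + ν ξ):
  C: 617 − 2(207.8) = 201.5
  E: 1470 − 3(207.8) = 846.7
  D: 0 + 1(207.8) = 207.8
  A: 0 + 3(207.8) = 623.3
  B: 848 (inert)
Total out = 201.5 + 846.7 + 207.8 + 623.3 + 848 = 2727 mol.

2730 mol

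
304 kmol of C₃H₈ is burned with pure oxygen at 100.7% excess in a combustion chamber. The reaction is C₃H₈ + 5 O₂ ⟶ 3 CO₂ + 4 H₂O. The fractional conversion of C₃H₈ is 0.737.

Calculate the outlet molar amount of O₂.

Stoichiometric O₂ = 5 × 304 = 1520 kmol; O₂ fed = 1520 × 2.007 = 3051 kmol.
Fuel reacted = 0.737 × 304 → ξ = 224 kmol.
Outlet (n = n₀ + ν ξ):
  C₃H₈: 304 − 1(224) = 79.95
  O₂: 3051 − 5(224) = 1930
  CO₂: 0 + 3(224) = 672.1
  H₂O: 0 + 4(224) = 896.2

1930 kmol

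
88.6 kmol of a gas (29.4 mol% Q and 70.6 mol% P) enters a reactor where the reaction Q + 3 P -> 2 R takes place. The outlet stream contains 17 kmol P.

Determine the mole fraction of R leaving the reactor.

For P: n = n₀ − 3ξ → 17 = 62.55 − 3ξ, giving ξ = 15.18 kmol.
Outlet amounts (n = n₀ + ν ξ):
  Q: 26.05 − 1(15.18) = 10.86
  P: 62.55 − 3(15.18) = 17
  R: 0 + 2(15.18) = 30.37
Total out = 58.23 kmol; y_R = 30.37 / 58.23 = 0.5215.

0.521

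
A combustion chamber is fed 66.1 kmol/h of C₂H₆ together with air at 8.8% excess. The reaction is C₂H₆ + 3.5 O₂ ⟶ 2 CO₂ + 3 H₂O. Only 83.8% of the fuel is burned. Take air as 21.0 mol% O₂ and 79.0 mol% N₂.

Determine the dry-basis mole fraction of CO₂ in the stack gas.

Stoichiometric O₂ = 3.5 × 66.1 = 231.3 kmol/h; O₂ fed = 231.3 × 1.088 = 251.7 kmol/h.
N₂ fed = 251.7 × 79/21 = 946.9 kmol/h.
Fuel reacted = 0.838 × 66.1 → ξ = 55.39 kmol/h.
Outlet (n = n₀ + ν ξ):
  C₂H₆: 66.1 − 1(55.39) = 10.71
  O₂: 251.7 − 3.5(55.39) = 57.84
  N₂: 946.9 (inert)
  CO₂: 0 + 2(55.39) = 110.8
  H₂O: 0 + 3(55.39) = 166.2
Dry total = 1126 kmol/h; y_CO₂ (dry) = 110.8 / 1126 = 0.09837.

0.0984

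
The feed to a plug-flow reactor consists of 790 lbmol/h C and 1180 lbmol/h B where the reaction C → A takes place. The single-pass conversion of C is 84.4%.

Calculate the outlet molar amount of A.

C reacted = 0.844 × 790 = 666.8 lbmol/h; ν_C = −1, so ξ = 666.8/1 = 666.8 lbmol/h.
Outlet amounts (n = n₀ + ν ξ):
  C: 790 − 1(666.8) = 123.2
  A: 0 + 1(666.8) = 666.8
  B: 1180 (inert)

667 lbmol/h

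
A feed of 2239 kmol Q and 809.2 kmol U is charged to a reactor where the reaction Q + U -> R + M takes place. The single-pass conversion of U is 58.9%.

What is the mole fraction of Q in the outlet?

U reacted = 0.589 × 809.2 = 476.6 kmol; ν_U = −1, so ξ = 476.6/1 = 476.6 kmol.
Outlet amounts (n = n₀ + ν ξ):
  Q: 2239 − 1(476.6) = 1762
  U: 809.2 − 1(476.6) = 332.6
  R: 0 + 1(476.6) = 476.6
  M: 0 + 1(476.6) = 476.6
Total out = 3048 kmol; y_Q = 1762 / 3048 = 0.5782.

0.578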